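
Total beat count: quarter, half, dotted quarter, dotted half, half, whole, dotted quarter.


Beat values:
  quarter = 1 beat
  half = 2 beats
  dotted quarter = 1.5 beats
  dotted half = 3 beats
  half = 2 beats
  whole = 4 beats
  dotted quarter = 1.5 beats
Sum = 1 + 2 + 1.5 + 3 + 2 + 4 + 1.5
= 15 beats


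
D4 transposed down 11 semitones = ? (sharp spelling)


Working:
D4: chromatic position 2 in octave 4 → absolute = 4×12 + 2 = 50
Transpose down 11: 50 - 11 = 39
39 = 3×12 + 3 → D# in octave 3
Result = D#3


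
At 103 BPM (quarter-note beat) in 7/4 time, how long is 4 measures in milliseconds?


Quarter-note beat duration = 60000 / 103 ms
Beats per measure (7/4) = 7
One measure = 7 × 60000 / 103 = 420000 / 103 ms
4 measures = 4 × 420000 / 103 = 1680000 / 103
= 16310.7 ms


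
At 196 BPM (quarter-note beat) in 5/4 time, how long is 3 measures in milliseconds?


Quarter-note beat duration = 60000 / 196 ms
Beats per measure (5/4) = 5
One measure = 5 × 60000 / 196 = 300000 / 196 ms
3 measures = 3 × 300000 / 196 = 900000 / 196
= 4591.8 ms


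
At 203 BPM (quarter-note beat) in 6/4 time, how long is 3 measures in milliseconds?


Reasoning:
Quarter-note beat duration = 60000 / 203 ms
Beats per measure (6/4) = 6
One measure = 6 × 60000 / 203 = 360000 / 203 ms
3 measures = 3 × 360000 / 203 = 1080000 / 203
= 5320.2 ms


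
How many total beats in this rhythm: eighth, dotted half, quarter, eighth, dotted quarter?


Beat values:
  eighth = 0.5 beats
  dotted half = 3 beats
  quarter = 1 beat
  eighth = 0.5 beats
  dotted quarter = 1.5 beats
Sum = 0.5 + 3 + 1 + 0.5 + 1.5
= 6.5 beats


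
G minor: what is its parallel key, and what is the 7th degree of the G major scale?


Step by step:
Parallel keys share the same tonic but differ in mode
G minor → parallel is G major
G major scale: G A B C D E F#
= G major; 7th degree = F#


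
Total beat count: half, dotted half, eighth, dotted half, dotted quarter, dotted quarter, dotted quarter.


Step by step:
Beat values:
  half = 2 beats
  dotted half = 3 beats
  eighth = 0.5 beats
  dotted half = 3 beats
  dotted quarter = 1.5 beats
  dotted quarter = 1.5 beats
  dotted quarter = 1.5 beats
Sum = 2 + 3 + 0.5 + 3 + 1.5 + 1.5 + 1.5
= 13 beats


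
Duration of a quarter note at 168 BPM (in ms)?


Solution.
One quarter-note beat = 60000 / BPM = 60000 / 168 ms
Duration = 60000 / 168
= 357.1 ms


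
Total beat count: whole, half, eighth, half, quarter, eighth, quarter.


Solution.
Beat values:
  whole = 4 beats
  half = 2 beats
  eighth = 0.5 beats
  half = 2 beats
  quarter = 1 beat
  eighth = 0.5 beats
  quarter = 1 beat
Sum = 4 + 2 + 0.5 + 2 + 1 + 0.5 + 1
= 11 beats


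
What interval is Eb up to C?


Working:
Letter names: E → C spans 6 letter names → a 6th
Semitones: Eb → C = 9 half-steps
A 6th of 9 semitones is a major 6th
= major 6th


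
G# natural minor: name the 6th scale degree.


Solution.
Natural minor scale pattern: W-H-W-W-H-W-W (2-1-2-2-1-2-2 semitones)
Starting from G#:
  G# + 2 semitones → A#
  A# + 1 semitone → B
  B + 2 semitones → C#
  C# + 2 semitones → D#
  D# + 1 semitone → E
  E + 2 semitones → F#
  F# + 2 semitones → G#
Scale: G# A# B C# D# E F#
Degree 6 = E


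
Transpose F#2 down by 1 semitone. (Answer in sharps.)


F#2: chromatic position 6 in octave 2 → absolute = 2×12 + 6 = 30
Transpose down 1: 30 - 1 = 29
29 = 2×12 + 5 → F in octave 2
Result = F2


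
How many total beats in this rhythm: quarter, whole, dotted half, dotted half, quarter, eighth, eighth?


Working:
Beat values:
  quarter = 1 beat
  whole = 4 beats
  dotted half = 3 beats
  dotted half = 3 beats
  quarter = 1 beat
  eighth = 0.5 beats
  eighth = 0.5 beats
Sum = 1 + 4 + 3 + 3 + 1 + 0.5 + 0.5
= 13 beats


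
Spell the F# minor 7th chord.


Solution.
Minor 7th chord = root + minor 3rd + perfect 5th + minor 7th
Seventh chords stack in thirds, so the letter names are F-A-C-E
Root: F#
Minor 3rd above F#: A
Perfect 5th above F#: C#
Minor 7th above F#: E
Chord = F# A C# E


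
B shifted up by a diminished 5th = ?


Reasoning:
diminished 5th: 5 letter names, 6 semitones
Letter: B + 4 → F
Pitch: B + 6 semitones, spelled as an F → F
= F


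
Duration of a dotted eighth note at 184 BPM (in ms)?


Working:
One quarter-note beat = 60000 / BPM = 60000 / 184 ms
Dotted eighth note = 3/4 × quarter note
Duration = 3/4 × 60000 / 184 = 45000 / 184
= 244.6 ms


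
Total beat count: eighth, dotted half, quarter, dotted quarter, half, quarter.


Working:
Beat values:
  eighth = 0.5 beats
  dotted half = 3 beats
  quarter = 1 beat
  dotted quarter = 1.5 beats
  half = 2 beats
  quarter = 1 beat
Sum = 0.5 + 3 + 1 + 1.5 + 2 + 1
= 9 beats


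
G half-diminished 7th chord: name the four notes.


Reasoning:
Half-diminished 7th chord = root + minor 3rd + diminished 5th + minor 7th
Seventh chords stack in thirds, so the letter names are G-B-D-F
Root: G
Minor 3rd above G: Bb
Diminished 5th above G: Db
Minor 7th above G: F
Chord = G Bb Db F


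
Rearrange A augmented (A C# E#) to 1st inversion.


Step by step:
Root position: A C# E#
1st inversion: move root up an octave
Bass note: C#
Notes (bottom to top) = C# E# A


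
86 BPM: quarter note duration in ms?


One quarter-note beat = 60000 / BPM = 60000 / 86 ms
Duration = 60000 / 86
= 697.7 ms


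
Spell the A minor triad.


Working:
Minor triad = root + minor 3rd (3 semitones) + perfect 5th (7 semitones)
A triad on A stacks thirds, so the chord tones use letter names A-C-E
Root: A
Minor 3rd above A: C
Perfect 5th above A: E
Chord = A C E


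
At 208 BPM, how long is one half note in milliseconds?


Reasoning:
One quarter-note beat = 60000 / BPM = 60000 / 208 ms
Half note = 2 × quarter note
Duration = 2 × 60000 / 208 = 120000 / 208
= 576.9 ms


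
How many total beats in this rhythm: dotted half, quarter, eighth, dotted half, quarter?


Step by step:
Beat values:
  dotted half = 3 beats
  quarter = 1 beat
  eighth = 0.5 beats
  dotted half = 3 beats
  quarter = 1 beat
Sum = 3 + 1 + 0.5 + 3 + 1
= 8.5 beats


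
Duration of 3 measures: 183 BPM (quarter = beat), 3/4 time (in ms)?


Solution.
Quarter-note beat duration = 60000 / 183 ms
Beats per measure (3/4) = 3
One measure = 3 × 60000 / 183 = 180000 / 183 ms
3 measures = 3 × 180000 / 183 = 540000 / 183
= 2950.8 ms


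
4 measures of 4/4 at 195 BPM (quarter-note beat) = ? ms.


Solution.
Quarter-note beat duration = 60000 / 195 ms
Beats per measure (4/4) = 4
One measure = 4 × 60000 / 195 = 240000 / 195 ms
4 measures = 4 × 240000 / 195 = 960000 / 195
= 4923.1 ms


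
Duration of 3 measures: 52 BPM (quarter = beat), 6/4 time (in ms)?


Let's work it out.
Quarter-note beat duration = 60000 / 52 ms
Beats per measure (6/4) = 6
One measure = 6 × 60000 / 52 = 360000 / 52 ms
3 measures = 3 × 360000 / 52 = 1080000 / 52
= 20769.2 ms


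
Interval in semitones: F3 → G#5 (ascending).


Solution.
Absolute semitone position = octave×12 + chromatic position
F3: 3×12 + 5 = 41
G#5: 5×12 + 8 = 68
Difference = 68 - 41 = 27
= 27 semitones


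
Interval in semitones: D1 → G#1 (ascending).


Absolute semitone position = octave×12 + chromatic position
D1: 1×12 + 2 = 14
G#1: 1×12 + 8 = 20
Difference = 20 - 14 = 6
= 6 semitones


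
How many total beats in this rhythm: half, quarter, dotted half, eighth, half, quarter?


Solution.
Beat values:
  half = 2 beats
  quarter = 1 beat
  dotted half = 3 beats
  eighth = 0.5 beats
  half = 2 beats
  quarter = 1 beat
Sum = 2 + 1 + 3 + 0.5 + 2 + 1
= 9.5 beats


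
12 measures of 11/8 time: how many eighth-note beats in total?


Working:
Time signature 11/8: the bottom number 8 means the eighth note gets one count
The top number 11 means 11 eighth-note beats per measure
Total = 11 × 12 measures
= 132 eighth-note beats


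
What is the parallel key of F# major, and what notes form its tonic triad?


Let's work it out.
Parallel keys share the same tonic but differ in mode
F# major → parallel is F# minor
Tonic triad of F# minor = F# A C#
= F# minor; triad = F# A C#


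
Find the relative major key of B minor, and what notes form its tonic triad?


Let's work it out.
The relative major shares the key signature and is a minor 3rd above the minor tonic
A minor 3rd above B is D
→ relative major of B minor is D major
Tonic triad of D major = root + major 3rd + perfect 5th = D F# A
= D major; triad = D F# A


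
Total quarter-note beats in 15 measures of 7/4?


Reasoning:
Time signature 7/4: the bottom number 4 means the quarter note gets one count
The top number 7 means 7 quarter-note beats per measure
Total = 7 × 15 measures
= 105 quarter-note beats


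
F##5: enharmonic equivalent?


Working:
Enharmonic notes sound the same pitch but are spelled with different letter names
F## and G name the same pitch class
= G5


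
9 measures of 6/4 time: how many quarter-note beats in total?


Working:
Time signature 6/4: the bottom number 4 means the quarter note gets one count
The top number 6 means 6 quarter-note beats per measure
Total = 6 × 9 measures
= 54 quarter-note beats


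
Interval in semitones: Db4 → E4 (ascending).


Step by step:
Absolute semitone position = octave×12 + chromatic position
Db4: 4×12 + 1 = 49
E4: 4×12 + 4 = 52
Difference = 52 - 49 = 3
= 3 semitones


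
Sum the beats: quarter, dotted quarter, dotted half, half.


Reasoning:
Beat values:
  quarter = 1 beat
  dotted quarter = 1.5 beats
  dotted half = 3 beats
  half = 2 beats
Sum = 1 + 1.5 + 3 + 2
= 7.5 beats


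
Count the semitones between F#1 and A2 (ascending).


Absolute semitone position = octave×12 + chromatic position
F#1: 1×12 + 6 = 18
A2: 2×12 + 9 = 33
Difference = 33 - 18 = 15
= 15 semitones


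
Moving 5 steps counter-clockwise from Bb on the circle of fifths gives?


Let's work it out.
Each counter-clockwise step moves down a perfect 5th (= up a perfect 4th)
From Bb: Bb → Eb → Ab → Db → F#/Gb → B
= B


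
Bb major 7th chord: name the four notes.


Solution.
Major 7th chord = root + major 3rd + perfect 5th + major 7th
Seventh chords stack in thirds, so the letter names are B-D-F-A
Root: Bb
Major 3rd above Bb: D
Perfect 5th above Bb: F
Major 7th above Bb: A
Chord = Bb D F A


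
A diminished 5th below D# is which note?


A 5th spans 5 letter names, so from D we land on G
A diminished 5th = 6 semitones below D#
Spell G at that pitch: G##
= G##


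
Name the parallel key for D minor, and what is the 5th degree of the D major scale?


Working:
Parallel keys share the same tonic but differ in mode
D minor → parallel is D major
D major scale: D E F# G A B C#
= D major; 5th degree = A


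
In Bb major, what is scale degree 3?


Working:
Major scale pattern: W-W-H-W-W-W-H (2-2-1-2-2-2-1 semitones)
Starting from Bb:
  Bb + 2 semitones → C
  C + 2 semitones → D
  D + 1 semitone → Eb
  Eb + 2 semitones → F
  F + 2 semitones → G
  G + 2 semitones → A
  A + 1 semitone → Bb
Scale: Bb C D Eb F G A
Degree 3 = D


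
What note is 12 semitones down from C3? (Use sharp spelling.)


Solution.
C3: chromatic position 0 in octave 3 → absolute = 3×12 + 0 = 36
Transpose down 12: 36 - 12 = 24
24 = 2×12 + 0 → C in octave 2
Result = C2


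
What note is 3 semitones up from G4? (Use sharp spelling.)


Working:
G4: chromatic position 7 in octave 4 → absolute = 4×12 + 7 = 55
Transpose up 3: 55 + 3 = 58
58 = 4×12 + 10 → A# in octave 4
Result = A#4


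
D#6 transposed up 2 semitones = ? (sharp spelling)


Let's work it out.
D#6: chromatic position 3 in octave 6 → absolute = 6×12 + 3 = 75
Transpose up 2: 75 + 2 = 77
77 = 6×12 + 5 → F in octave 6
Result = F6


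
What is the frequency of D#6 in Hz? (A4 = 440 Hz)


Step by step:
f = 440 × 2^(n/12) where n = semitones from A4
D#6: 18 semitones from A4
f = 440 × 2^(18/12)
f = 1244.51 Hz


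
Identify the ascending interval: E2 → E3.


Letter names: E → E spans 8 letter names → an octave
Semitones: E2 → E3 = 12 half-steps
An octave of 12 semitones is a perfect octave
= perfect octave


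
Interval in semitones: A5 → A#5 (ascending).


Let's work it out.
Absolute semitone position = octave×12 + chromatic position
A5: 5×12 + 9 = 69
A#5: 5×12 + 10 = 70
Difference = 70 - 69 = 1
= 1 semitone


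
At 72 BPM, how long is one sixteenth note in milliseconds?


Solution.
One quarter-note beat = 60000 / BPM = 60000 / 72 ms
Sixteenth note = 1/4 × quarter note
Duration = 1/4 × 60000 / 72 = 15000 / 72
= 208.3 ms


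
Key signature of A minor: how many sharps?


Step by step:
Sharp minor keys follow the circle of fifths: A(0), E(1), B(2), F#(3), C#(4), G#(5), D#(6), A#(7)
A minor has 0 sharps
= 0 sharps


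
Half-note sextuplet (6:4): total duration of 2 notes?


Reasoning:
Sextuplet: 6 notes occupy the space of 4 half notes
Space = 4 × 2 = 8 beats
Each sextuplet note = 8 / 6 = 4/3 beats
2 notes = 2 × 4/3 = 8/3
= 8/3 beats


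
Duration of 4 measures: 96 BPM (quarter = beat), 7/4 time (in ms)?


Step by step:
Quarter-note beat duration = 60000 / 96 ms
Beats per measure (7/4) = 7
One measure = 7 × 60000 / 96 = 420000 / 96 ms
4 measures = 4 × 420000 / 96 = 1680000 / 96
= 17500.0 ms


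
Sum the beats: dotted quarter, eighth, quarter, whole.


Step by step:
Beat values:
  dotted quarter = 1.5 beats
  eighth = 0.5 beats
  quarter = 1 beat
  whole = 4 beats
Sum = 1.5 + 0.5 + 1 + 4
= 7 beats


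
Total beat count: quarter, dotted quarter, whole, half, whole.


Reasoning:
Beat values:
  quarter = 1 beat
  dotted quarter = 1.5 beats
  whole = 4 beats
  half = 2 beats
  whole = 4 beats
Sum = 1 + 1.5 + 4 + 2 + 4
= 12.5 beats


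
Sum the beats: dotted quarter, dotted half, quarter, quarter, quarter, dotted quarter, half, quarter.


Beat values:
  dotted quarter = 1.5 beats
  dotted half = 3 beats
  quarter = 1 beat
  quarter = 1 beat
  quarter = 1 beat
  dotted quarter = 1.5 beats
  half = 2 beats
  quarter = 1 beat
Sum = 1.5 + 3 + 1 + 1 + 1 + 1.5 + 2 + 1
= 12 beats


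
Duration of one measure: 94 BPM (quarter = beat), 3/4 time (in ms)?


Working:
Quarter-note beat duration = 60000 / 94 ms
Beats per measure (3/4) = 3
One measure = 3 × 60000 / 94 = 180000 / 94 ms
= 1914.9 ms


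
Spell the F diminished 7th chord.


Let's work it out.
Diminished 7th chord = root + minor 3rd + diminished 5th + diminished 7th
Seventh chords stack in thirds, so the letter names are F-A-C-E
Root: F
Minor 3rd above F: Ab
Diminished 5th above F: Cb
Diminished 7th above F: Ebb
Chord = F Ab Cb Ebb


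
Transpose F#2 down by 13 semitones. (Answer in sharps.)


Let's work it out.
F#2: chromatic position 6 in octave 2 → absolute = 2×12 + 6 = 30
Transpose down 13: 30 - 13 = 17
17 = 1×12 + 5 → F in octave 1
Result = F1


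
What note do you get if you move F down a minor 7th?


minor 7th: 7 letter names, 10 semitones
Letter: F - 6 → G
Pitch: F - 10 semitones, spelled as a G → G
= G


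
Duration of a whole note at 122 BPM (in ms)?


One quarter-note beat = 60000 / BPM = 60000 / 122 ms
Whole note = 4 × quarter note
Duration = 4 × 60000 / 122 = 240000 / 122
= 1967.2 ms


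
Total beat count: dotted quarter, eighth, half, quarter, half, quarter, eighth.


Working:
Beat values:
  dotted quarter = 1.5 beats
  eighth = 0.5 beats
  half = 2 beats
  quarter = 1 beat
  half = 2 beats
  quarter = 1 beat
  eighth = 0.5 beats
Sum = 1.5 + 0.5 + 2 + 1 + 2 + 1 + 0.5
= 8.5 beats


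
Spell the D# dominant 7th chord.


Let's work it out.
Dominant 7th chord = root + major 3rd + perfect 5th + minor 7th
Seventh chords stack in thirds, so the letter names are D-F-A-C
Root: D#
Major 3rd above D#: F##
Perfect 5th above D#: A#
Minor 7th above D#: C#
Chord = D# F## A# C#


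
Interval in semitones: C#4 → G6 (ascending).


Working:
Absolute semitone position = octave×12 + chromatic position
C#4: 4×12 + 1 = 49
G6: 6×12 + 7 = 79
Difference = 79 - 49 = 30
= 30 semitones


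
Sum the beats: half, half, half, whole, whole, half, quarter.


Beat values:
  half = 2 beats
  half = 2 beats
  half = 2 beats
  whole = 4 beats
  whole = 4 beats
  half = 2 beats
  quarter = 1 beat
Sum = 2 + 2 + 2 + 4 + 4 + 2 + 1
= 17 beats


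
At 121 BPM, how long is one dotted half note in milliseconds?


Let's work it out.
One quarter-note beat = 60000 / BPM = 60000 / 121 ms
Dotted half note = 3 × quarter note
Duration = 3 × 60000 / 121 = 180000 / 121
= 1487.6 ms


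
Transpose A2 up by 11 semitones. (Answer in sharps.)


Solution.
A2: chromatic position 9 in octave 2 → absolute = 2×12 + 9 = 33
Transpose up 11: 33 + 11 = 44
44 = 3×12 + 8 → G# in octave 3
Result = G#3


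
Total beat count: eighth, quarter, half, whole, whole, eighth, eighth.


Reasoning:
Beat values:
  eighth = 0.5 beats
  quarter = 1 beat
  half = 2 beats
  whole = 4 beats
  whole = 4 beats
  eighth = 0.5 beats
  eighth = 0.5 beats
Sum = 0.5 + 1 + 2 + 4 + 4 + 0.5 + 0.5
= 12.5 beats


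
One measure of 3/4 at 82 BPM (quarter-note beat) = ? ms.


Working:
Quarter-note beat duration = 60000 / 82 ms
Beats per measure (3/4) = 3
One measure = 3 × 60000 / 82 = 180000 / 82 ms
= 2195.1 ms


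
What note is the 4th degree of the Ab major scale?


Let's work it out.
Major scale pattern: W-W-H-W-W-W-H (2-2-1-2-2-2-1 semitones)
Starting from Ab:
  Ab + 2 semitones → Bb
  Bb + 2 semitones → C
  C + 1 semitone → Db
  Db + 2 semitones → Eb
  Eb + 2 semitones → F
  F + 2 semitones → G
  G + 1 semitone → Ab
Scale: Ab Bb C Db Eb F G
Degree 4 = Db


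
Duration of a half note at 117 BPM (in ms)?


One quarter-note beat = 60000 / BPM = 60000 / 117 ms
Half note = 2 × quarter note
Duration = 2 × 60000 / 117 = 120000 / 117
= 1025.6 ms


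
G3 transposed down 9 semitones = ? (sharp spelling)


Solution.
G3: chromatic position 7 in octave 3 → absolute = 3×12 + 7 = 43
Transpose down 9: 43 - 9 = 34
34 = 2×12 + 10 → A# in octave 2
Result = A#2


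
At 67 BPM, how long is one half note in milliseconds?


Let's work it out.
One quarter-note beat = 60000 / BPM = 60000 / 67 ms
Half note = 2 × quarter note
Duration = 2 × 60000 / 67 = 120000 / 67
= 1791.0 ms


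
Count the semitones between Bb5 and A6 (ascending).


Let's work it out.
Absolute semitone position = octave×12 + chromatic position
Bb5: 5×12 + 10 = 70
A6: 6×12 + 9 = 81
Difference = 81 - 70 = 11
= 11 semitones


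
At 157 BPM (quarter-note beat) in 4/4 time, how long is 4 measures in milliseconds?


Working:
Quarter-note beat duration = 60000 / 157 ms
Beats per measure (4/4) = 4
One measure = 4 × 60000 / 157 = 240000 / 157 ms
4 measures = 4 × 240000 / 157 = 960000 / 157
= 6114.6 ms


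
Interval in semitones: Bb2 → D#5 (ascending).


Reasoning:
Absolute semitone position = octave×12 + chromatic position
Bb2: 2×12 + 10 = 34
D#5: 5×12 + 3 = 63
Difference = 63 - 34 = 29
= 29 semitones


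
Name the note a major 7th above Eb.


Step by step:
A 7th spans 7 letter names, so from E we land on D
A major 7th = 11 semitones above Eb
Spell D at that pitch: D
= D


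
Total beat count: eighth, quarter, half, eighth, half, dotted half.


Beat values:
  eighth = 0.5 beats
  quarter = 1 beat
  half = 2 beats
  eighth = 0.5 beats
  half = 2 beats
  dotted half = 3 beats
Sum = 0.5 + 1 + 2 + 0.5 + 2 + 3
= 9 beats


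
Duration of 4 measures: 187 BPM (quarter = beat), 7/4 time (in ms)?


Quarter-note beat duration = 60000 / 187 ms
Beats per measure (7/4) = 7
One measure = 7 × 60000 / 187 = 420000 / 187 ms
4 measures = 4 × 420000 / 187 = 1680000 / 187
= 8984.0 ms


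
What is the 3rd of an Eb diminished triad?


Diminished triad = root + minor 3rd (3 semitones) + diminished 5th (6 semitones)
A triad on Eb stacks thirds, so the chord tones use letter names E-G-B
Root: Eb
Minor 3rd above Eb: Gb
Diminished 5th above Eb: Bbb
The 3rd = Gb


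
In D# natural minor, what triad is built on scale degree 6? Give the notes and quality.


Solution.
D# natural minor scale: D# E# F# G# A# B C#
Diatonic triad on degree 6 stacks scale notes 6, 1, 3: B D# F#
B→D# = 4 semitones; B→F# = 7 semitones → major triad
= B D# F# (major)


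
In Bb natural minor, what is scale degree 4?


Solution.
Natural minor scale pattern: W-H-W-W-H-W-W (2-1-2-2-1-2-2 semitones)
Starting from Bb:
  Bb + 2 semitones → C
  C + 1 semitone → Db
  Db + 2 semitones → Eb
  Eb + 2 semitones → F
  F + 1 semitone → Gb
  Gb + 2 semitones → Ab
  Ab + 2 semitones → Bb
Scale: Bb C Db Eb F Gb Ab
Degree 4 = Eb


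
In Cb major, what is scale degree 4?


Let's work it out.
Major scale pattern: W-W-H-W-W-W-H (2-2-1-2-2-2-1 semitones)
Starting from Cb:
  Cb + 2 semitones → Db
  Db + 2 semitones → Eb
  Eb + 1 semitone → Fb
  Fb + 2 semitones → Gb
  Gb + 2 semitones → Ab
  Ab + 2 semitones → Bb
  Bb + 1 semitone → Cb
Scale: Cb Db Eb Fb Gb Ab Bb
Degree 4 = Fb


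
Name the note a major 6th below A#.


Working:
A 6th spans 6 letter names, so from A we land on C
A major 6th = 9 semitones below A#
Spell C at that pitch: C#
= C#


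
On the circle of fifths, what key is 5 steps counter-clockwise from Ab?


Reasoning:
Each counter-clockwise step moves down a perfect 5th (= up a perfect 4th)
From Ab: Ab → Db → F#/Gb → B → E → A
= A


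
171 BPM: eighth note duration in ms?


Let's work it out.
One quarter-note beat = 60000 / BPM = 60000 / 171 ms
Eighth note = 1/2 × quarter note
Duration = 1/2 × 60000 / 171 = 30000 / 171
= 175.4 ms


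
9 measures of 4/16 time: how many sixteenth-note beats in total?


Step by step:
Time signature 4/16: the bottom number 16 means the sixteenth note gets one count
The top number 4 means 4 sixteenth-note beats per measure
Total = 4 × 9 measures
= 36 sixteenth-note beats


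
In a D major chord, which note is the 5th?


Major triad = root + major 3rd (4 semitones) + perfect 5th (7 semitones)
A triad on D stacks thirds, so the chord tones use letter names D-F-A
Root: D
Major 3rd above D: F#
Perfect 5th above D: A
The 5th = A


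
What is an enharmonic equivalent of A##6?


Reasoning:
Enharmonic notes sound the same pitch but are spelled with different letter names
A## and B name the same pitch class
= B6


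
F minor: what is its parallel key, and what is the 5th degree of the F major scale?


Parallel keys share the same tonic but differ in mode
F minor → parallel is F major
F major scale: F G A Bb C D E
= F major; 5th degree = C


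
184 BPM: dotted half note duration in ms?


Reasoning:
One quarter-note beat = 60000 / BPM = 60000 / 184 ms
Dotted half note = 3 × quarter note
Duration = 3 × 60000 / 184 = 180000 / 184
= 978.3 ms


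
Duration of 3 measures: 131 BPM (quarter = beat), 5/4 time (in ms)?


Quarter-note beat duration = 60000 / 131 ms
Beats per measure (5/4) = 5
One measure = 5 × 60000 / 131 = 300000 / 131 ms
3 measures = 3 × 300000 / 131 = 900000 / 131
= 6870.2 ms


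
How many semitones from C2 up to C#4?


Absolute semitone position = octave×12 + chromatic position
C2: 2×12 + 0 = 24
C#4: 4×12 + 1 = 49
Difference = 49 - 24 = 25
= 25 semitones


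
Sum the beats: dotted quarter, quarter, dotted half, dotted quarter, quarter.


Reasoning:
Beat values:
  dotted quarter = 1.5 beats
  quarter = 1 beat
  dotted half = 3 beats
  dotted quarter = 1.5 beats
  quarter = 1 beat
Sum = 1.5 + 1 + 3 + 1.5 + 1
= 8 beats


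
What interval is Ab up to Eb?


Working:
Letter names: A → E spans 5 letter names → a 5th
Semitones: Ab → Eb = 7 half-steps
A 5th of 7 semitones is a perfect 5th
= perfect 5th


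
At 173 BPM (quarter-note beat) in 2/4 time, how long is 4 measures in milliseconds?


Quarter-note beat duration = 60000 / 173 ms
Beats per measure (2/4) = 2
One measure = 2 × 60000 / 173 = 120000 / 173 ms
4 measures = 4 × 120000 / 173 = 480000 / 173
= 2774.6 ms


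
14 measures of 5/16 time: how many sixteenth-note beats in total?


Time signature 5/16: the bottom number 16 means the sixteenth note gets one count
The top number 5 means 5 sixteenth-note beats per measure
Total = 5 × 14 measures
= 70 sixteenth-note beats


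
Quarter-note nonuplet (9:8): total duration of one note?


Let's work it out.
Nonuplet: 9 notes occupy the space of 8 quarter notes
Space = 8 × 1 = 8 beats
Each nonuplet note = 8 / 9 = 8/9 beats
= 8/9 beats


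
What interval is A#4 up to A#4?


Reasoning:
Letter names: A → A spans 1 letter name → a unison
Semitones: A#4 → A#4 = 0 half-steps
A unison of 0 semitones is a perfect unison
= perfect unison


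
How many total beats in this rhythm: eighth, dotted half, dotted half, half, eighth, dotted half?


Beat values:
  eighth = 0.5 beats
  dotted half = 3 beats
  dotted half = 3 beats
  half = 2 beats
  eighth = 0.5 beats
  dotted half = 3 beats
Sum = 0.5 + 3 + 3 + 2 + 0.5 + 3
= 12 beats


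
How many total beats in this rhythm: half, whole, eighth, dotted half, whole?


Let's work it out.
Beat values:
  half = 2 beats
  whole = 4 beats
  eighth = 0.5 beats
  dotted half = 3 beats
  whole = 4 beats
Sum = 2 + 4 + 0.5 + 3 + 4
= 13.5 beats


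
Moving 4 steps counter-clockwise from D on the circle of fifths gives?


Step by step:
Each counter-clockwise step moves down a perfect 5th (= up a perfect 4th)
From D: D → G → C → F → Bb
= Bb


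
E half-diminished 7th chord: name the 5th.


Half-diminished 7th chord = root + minor 3rd + diminished 5th + minor 7th
Seventh chords stack in thirds, so the letter names are E-G-B-D
Root: E
Minor 3rd above E: G
Diminished 5th above E: Bb
Minor 7th above E: D
The 5th = Bb


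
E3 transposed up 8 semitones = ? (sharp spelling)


Reasoning:
E3: chromatic position 4 in octave 3 → absolute = 3×12 + 4 = 40
Transpose up 8: 40 + 8 = 48
48 = 4×12 + 0 → C in octave 4
Result = C4


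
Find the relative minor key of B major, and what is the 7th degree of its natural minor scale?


Solution.
The relative minor shares the major's key signature and starts on its 6th degree
6th degree = a major 6th above the tonic; a major 6th above B is G#
→ relative minor of B major is G# minor
G# natural minor scale: G# A# B C# D# E F#
= G# minor; 7th degree = F#


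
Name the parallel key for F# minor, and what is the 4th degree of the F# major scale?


Working:
Parallel keys share the same tonic but differ in mode
F# minor → parallel is F# major
F# major scale: F# G# A# B C# D# E#
= F# major; 4th degree = B


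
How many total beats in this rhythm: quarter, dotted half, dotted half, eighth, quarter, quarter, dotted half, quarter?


Working:
Beat values:
  quarter = 1 beat
  dotted half = 3 beats
  dotted half = 3 beats
  eighth = 0.5 beats
  quarter = 1 beat
  quarter = 1 beat
  dotted half = 3 beats
  quarter = 1 beat
Sum = 1 + 3 + 3 + 0.5 + 1 + 1 + 3 + 1
= 13.5 beats


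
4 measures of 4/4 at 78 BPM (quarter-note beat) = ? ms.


Solution.
Quarter-note beat duration = 60000 / 78 ms
Beats per measure (4/4) = 4
One measure = 4 × 60000 / 78 = 240000 / 78 ms
4 measures = 4 × 240000 / 78 = 960000 / 78
= 12307.7 ms


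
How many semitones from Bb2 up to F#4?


Absolute semitone position = octave×12 + chromatic position
Bb2: 2×12 + 10 = 34
F#4: 4×12 + 6 = 54
Difference = 54 - 34 = 20
= 20 semitones


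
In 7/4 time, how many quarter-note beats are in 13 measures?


Time signature 7/4: the bottom number 4 means the quarter note gets one count
The top number 7 means 7 quarter-note beats per measure
Total = 7 × 13 measures
= 91 quarter-note beats


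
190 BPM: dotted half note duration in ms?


Reasoning:
One quarter-note beat = 60000 / BPM = 60000 / 190 ms
Dotted half note = 3 × quarter note
Duration = 3 × 60000 / 190 = 180000 / 190
= 947.4 ms


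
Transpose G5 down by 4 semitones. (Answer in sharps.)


Solution.
G5: chromatic position 7 in octave 5 → absolute = 5×12 + 7 = 67
Transpose down 4: 67 - 4 = 63
63 = 5×12 + 3 → D# in octave 5
Result = D#5


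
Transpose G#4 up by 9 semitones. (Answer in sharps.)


G#4: chromatic position 8 in octave 4 → absolute = 4×12 + 8 = 56
Transpose up 9: 56 + 9 = 65
65 = 5×12 + 5 → F in octave 5
Result = F5


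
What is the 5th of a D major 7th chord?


Let's work it out.
Major 7th chord = root + major 3rd + perfect 5th + major 7th
Seventh chords stack in thirds, so the letter names are D-F-A-C
Root: D
Major 3rd above D: F#
Perfect 5th above D: A
Major 7th above D: C#
The 5th = A


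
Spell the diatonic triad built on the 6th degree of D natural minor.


Let's work it out.
D natural minor scale: D E F G A Bb C
Diatonic triad on degree 6 stacks scale notes 6, 1, 3: Bb D F
Bb→D = 4 semitones; Bb→F = 7 semitones → major triad
= Bb D F (major)


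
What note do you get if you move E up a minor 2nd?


Solution.
minor 2nd: 2 letter names, 1 semitones
Letter: E + 1 → F
Pitch: E + 1 semitones, spelled as an F → F
= F


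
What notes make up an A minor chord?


Minor triad = root + minor 3rd (3 semitones) + perfect 5th (7 semitones)
A triad on A stacks thirds, so the chord tones use letter names A-C-E
Root: A
Minor 3rd above A: C
Perfect 5th above A: E
Chord = A C E


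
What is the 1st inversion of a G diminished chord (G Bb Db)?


Reasoning:
Root position: G Bb Db
1st inversion: move root up an octave
Bass note: Bb
Notes (bottom to top) = Bb Db G


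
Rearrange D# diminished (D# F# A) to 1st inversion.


Reasoning:
Root position: D# F# A
1st inversion: move root up an octave
Bass note: F#
Notes (bottom to top) = F# A D#


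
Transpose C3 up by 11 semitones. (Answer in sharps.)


Working:
C3: chromatic position 0 in octave 3 → absolute = 3×12 + 0 = 36
Transpose up 11: 36 + 11 = 47
47 = 3×12 + 11 → B in octave 3
Result = B3


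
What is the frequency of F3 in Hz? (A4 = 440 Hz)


Step by step:
f = 440 × 2^(n/12) where n = semitones from A4
F3: -16 semitones from A4
f = 440 × 2^(-16/12)
f = 174.61 Hz


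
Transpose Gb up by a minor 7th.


Solution.
minor 7th: 7 letter names, 10 semitones
Letter: G + 6 → F
Pitch: Gb + 10 semitones, spelled as an F → Fb
= Fb


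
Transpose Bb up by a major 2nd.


Solution.
major 2nd: 2 letter names, 2 semitones
Letter: B + 1 → C
Pitch: Bb + 2 semitones, spelled as a C → C
= C


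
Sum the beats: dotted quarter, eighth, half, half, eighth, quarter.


Beat values:
  dotted quarter = 1.5 beats
  eighth = 0.5 beats
  half = 2 beats
  half = 2 beats
  eighth = 0.5 beats
  quarter = 1 beat
Sum = 1.5 + 0.5 + 2 + 2 + 0.5 + 1
= 7.5 beats


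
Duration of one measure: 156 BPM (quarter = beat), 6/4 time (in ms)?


Solution.
Quarter-note beat duration = 60000 / 156 ms
Beats per measure (6/4) = 6
One measure = 6 × 60000 / 156 = 360000 / 156 ms
= 2307.7 ms


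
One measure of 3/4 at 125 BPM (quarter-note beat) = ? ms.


Reasoning:
Quarter-note beat duration = 60000 / 125 ms
Beats per measure (3/4) = 3
One measure = 3 × 60000 / 125 = 180000 / 125 ms
= 1440.0 ms


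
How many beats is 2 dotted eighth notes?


Solution.
Base eighth note = 1/2 beats
Dot 1 adds half the previous value: +1/4
One dotted eighth = 1/2 + 1/4 = 3/4
2 of them = 2 × 3/4 = 3/2
= 3/2 beats


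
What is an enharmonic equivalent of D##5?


Working:
Enharmonic notes sound the same pitch but are spelled with different letter names
D## and E name the same pitch class
= E5


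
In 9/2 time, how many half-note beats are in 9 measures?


Working:
Time signature 9/2: the bottom number 2 means the half note gets one count
The top number 9 means 9 half-note beats per measure
Total = 9 × 9 measures
= 81 half-note beats


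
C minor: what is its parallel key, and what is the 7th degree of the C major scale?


Working:
Parallel keys share the same tonic but differ in mode
C minor → parallel is C major
C major scale: C D E F G A B
= C major; 7th degree = B


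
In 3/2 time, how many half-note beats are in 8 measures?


Time signature 3/2: the bottom number 2 means the half note gets one count
The top number 3 means 3 half-note beats per measure
Total = 3 × 8 measures
= 24 half-note beats


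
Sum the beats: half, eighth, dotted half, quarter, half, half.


Working:
Beat values:
  half = 2 beats
  eighth = 0.5 beats
  dotted half = 3 beats
  quarter = 1 beat
  half = 2 beats
  half = 2 beats
Sum = 2 + 0.5 + 3 + 1 + 2 + 2
= 10.5 beats


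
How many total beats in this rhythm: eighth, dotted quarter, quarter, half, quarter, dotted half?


Let's work it out.
Beat values:
  eighth = 0.5 beats
  dotted quarter = 1.5 beats
  quarter = 1 beat
  half = 2 beats
  quarter = 1 beat
  dotted half = 3 beats
Sum = 0.5 + 1.5 + 1 + 2 + 1 + 3
= 9 beats


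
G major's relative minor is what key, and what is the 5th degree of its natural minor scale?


The relative minor shares the major's key signature and starts on its 6th degree
6th degree = a major 6th above the tonic; a major 6th above G is E
→ relative minor of G major is E minor
E natural minor scale: E F# G A B C D
= E minor; 5th degree = B


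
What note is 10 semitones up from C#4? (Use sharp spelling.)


Reasoning:
C#4: chromatic position 1 in octave 4 → absolute = 4×12 + 1 = 49
Transpose up 10: 49 + 10 = 59
59 = 4×12 + 11 → B in octave 4
Result = B4


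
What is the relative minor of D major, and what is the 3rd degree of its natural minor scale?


Solution.
The relative minor shares the major's key signature and starts on its 6th degree
6th degree = a major 6th above the tonic; a major 6th above D is B
→ relative minor of D major is B minor
B natural minor scale: B C# D E F# G A
= B minor; 3rd degree = D


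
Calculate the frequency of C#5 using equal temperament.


Solution.
f = 440 × 2^(n/12) where n = semitones from A4
C#5: 4 semitones from A4
f = 440 × 2^(4/12)
f = 554.37 Hz


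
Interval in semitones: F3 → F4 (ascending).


Let's work it out.
Absolute semitone position = octave×12 + chromatic position
F3: 3×12 + 5 = 41
F4: 4×12 + 5 = 53
Difference = 53 - 41 = 12
= 12 semitones


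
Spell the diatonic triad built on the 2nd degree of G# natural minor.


G# natural minor scale: G# A# B C# D# E F#
Diatonic triad on degree 2 stacks scale notes 2, 4, 6: A# C# E
A#→C# = 3 semitones; A#→E = 6 semitones → diminished triad
= A# C# E (diminished)


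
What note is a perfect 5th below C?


Let's work it out.
A 5th spans 5 letter names, so from C we land on F
A perfect 5th = 7 semitones below C
Spell F at that pitch: F
= F


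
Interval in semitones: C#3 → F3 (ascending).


Solution.
Absolute semitone position = octave×12 + chromatic position
C#3: 3×12 + 1 = 37
F3: 3×12 + 5 = 41
Difference = 41 - 37 = 4
= 4 semitones


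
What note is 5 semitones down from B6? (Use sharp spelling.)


B6: chromatic position 11 in octave 6 → absolute = 6×12 + 11 = 83
Transpose down 5: 83 - 5 = 78
78 = 6×12 + 6 → F# in octave 6
Result = F#6


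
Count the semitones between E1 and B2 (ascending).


Absolute semitone position = octave×12 + chromatic position
E1: 1×12 + 4 = 16
B2: 2×12 + 11 = 35
Difference = 35 - 16 = 19
= 19 semitones


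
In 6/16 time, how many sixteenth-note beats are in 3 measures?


Working:
Time signature 6/16: the bottom number 16 means the sixteenth note gets one count
The top number 6 means 6 sixteenth-note beats per measure
Total = 6 × 3 measures
= 18 sixteenth-note beats


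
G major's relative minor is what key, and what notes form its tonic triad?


Let's work it out.
The relative minor shares the major's key signature and starts on its 6th degree
6th degree = a major 6th above the tonic; a major 6th above G is E
→ relative minor of G major is E minor
Tonic triad of E minor = root + minor 3rd + perfect 5th = E G B
= E minor; triad = E G B


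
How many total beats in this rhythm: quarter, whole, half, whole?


Beat values:
  quarter = 1 beat
  whole = 4 beats
  half = 2 beats
  whole = 4 beats
Sum = 1 + 4 + 2 + 4
= 11 beats


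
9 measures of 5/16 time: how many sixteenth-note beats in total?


Working:
Time signature 5/16: the bottom number 16 means the sixteenth note gets one count
The top number 5 means 5 sixteenth-note beats per measure
Total = 5 × 9 measures
= 45 sixteenth-note beats


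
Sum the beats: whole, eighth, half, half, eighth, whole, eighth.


Step by step:
Beat values:
  whole = 4 beats
  eighth = 0.5 beats
  half = 2 beats
  half = 2 beats
  eighth = 0.5 beats
  whole = 4 beats
  eighth = 0.5 beats
Sum = 4 + 0.5 + 2 + 2 + 0.5 + 4 + 0.5
= 13.5 beats


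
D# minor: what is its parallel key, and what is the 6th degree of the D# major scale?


Working:
Parallel keys share the same tonic but differ in mode
D# minor → parallel is D# major
D# major scale: D# E# F## G# A# B# C##
= D# major; 6th degree = B#


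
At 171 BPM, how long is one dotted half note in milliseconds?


Let's work it out.
One quarter-note beat = 60000 / BPM = 60000 / 171 ms
Dotted half note = 3 × quarter note
Duration = 3 × 60000 / 171 = 180000 / 171
= 1052.6 ms


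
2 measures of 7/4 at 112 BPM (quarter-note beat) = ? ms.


Reasoning:
Quarter-note beat duration = 60000 / 112 ms
Beats per measure (7/4) = 7
One measure = 7 × 60000 / 112 = 420000 / 112 ms
2 measures = 2 × 420000 / 112 = 840000 / 112
= 7500.0 ms


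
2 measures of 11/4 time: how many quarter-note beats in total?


Step by step:
Time signature 11/4: the bottom number 4 means the quarter note gets one count
The top number 11 means 11 quarter-note beats per measure
Total = 11 × 2 measures
= 22 quarter-note beats


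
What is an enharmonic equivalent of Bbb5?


Let's work it out.
Enharmonic notes sound the same pitch but are spelled with different letter names
Bbb and A name the same pitch class
= A5


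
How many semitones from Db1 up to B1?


Solution.
Absolute semitone position = octave×12 + chromatic position
Db1: 1×12 + 1 = 13
B1: 1×12 + 11 = 23
Difference = 23 - 13 = 10
= 10 semitones


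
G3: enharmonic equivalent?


Solution.
Enharmonic notes sound the same pitch but are spelled with different letter names
G and F## name the same pitch class
= F##3


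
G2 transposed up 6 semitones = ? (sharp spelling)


Working:
G2: chromatic position 7 in octave 2 → absolute = 2×12 + 7 = 31
Transpose up 6: 31 + 6 = 37
37 = 3×12 + 1 → C# in octave 3
Result = C#3


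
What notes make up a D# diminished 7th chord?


Let's work it out.
Diminished 7th chord = root + minor 3rd + diminished 5th + diminished 7th
Seventh chords stack in thirds, so the letter names are D-F-A-C
Root: D#
Minor 3rd above D#: F#
Diminished 5th above D#: A
Diminished 7th above D#: C
Chord = D# F# A C


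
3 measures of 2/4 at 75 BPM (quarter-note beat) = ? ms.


Let's work it out.
Quarter-note beat duration = 60000 / 75 ms
Beats per measure (2/4) = 2
One measure = 2 × 60000 / 75 = 120000 / 75 ms
3 measures = 3 × 120000 / 75 = 360000 / 75
= 4800.0 ms


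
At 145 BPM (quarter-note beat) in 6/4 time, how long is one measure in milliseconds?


Working:
Quarter-note beat duration = 60000 / 145 ms
Beats per measure (6/4) = 6
One measure = 6 × 60000 / 145 = 360000 / 145 ms
= 2482.8 ms


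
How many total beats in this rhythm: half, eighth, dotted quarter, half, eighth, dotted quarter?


Working:
Beat values:
  half = 2 beats
  eighth = 0.5 beats
  dotted quarter = 1.5 beats
  half = 2 beats
  eighth = 0.5 beats
  dotted quarter = 1.5 beats
Sum = 2 + 0.5 + 1.5 + 2 + 0.5 + 1.5
= 8 beats


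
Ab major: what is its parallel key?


Working:
Parallel keys share the same tonic but differ in mode
Ab major → parallel is Ab minor
= Ab minor
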